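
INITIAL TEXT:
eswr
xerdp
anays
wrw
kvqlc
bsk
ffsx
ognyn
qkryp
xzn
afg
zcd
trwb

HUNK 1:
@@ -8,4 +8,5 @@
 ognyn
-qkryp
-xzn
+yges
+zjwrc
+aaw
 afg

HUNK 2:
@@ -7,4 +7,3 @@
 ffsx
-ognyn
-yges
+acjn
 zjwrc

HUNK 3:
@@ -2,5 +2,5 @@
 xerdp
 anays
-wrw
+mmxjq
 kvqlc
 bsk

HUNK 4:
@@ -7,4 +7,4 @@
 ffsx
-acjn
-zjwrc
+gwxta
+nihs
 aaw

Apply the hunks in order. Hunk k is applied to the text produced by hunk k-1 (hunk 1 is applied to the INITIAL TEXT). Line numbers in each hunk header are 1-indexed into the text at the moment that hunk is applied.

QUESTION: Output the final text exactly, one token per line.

Hunk 1: at line 8 remove [qkryp,xzn] add [yges,zjwrc,aaw] -> 14 lines: eswr xerdp anays wrw kvqlc bsk ffsx ognyn yges zjwrc aaw afg zcd trwb
Hunk 2: at line 7 remove [ognyn,yges] add [acjn] -> 13 lines: eswr xerdp anays wrw kvqlc bsk ffsx acjn zjwrc aaw afg zcd trwb
Hunk 3: at line 2 remove [wrw] add [mmxjq] -> 13 lines: eswr xerdp anays mmxjq kvqlc bsk ffsx acjn zjwrc aaw afg zcd trwb
Hunk 4: at line 7 remove [acjn,zjwrc] add [gwxta,nihs] -> 13 lines: eswr xerdp anays mmxjq kvqlc bsk ffsx gwxta nihs aaw afg zcd trwb

Answer: eswr
xerdp
anays
mmxjq
kvqlc
bsk
ffsx
gwxta
nihs
aaw
afg
zcd
trwb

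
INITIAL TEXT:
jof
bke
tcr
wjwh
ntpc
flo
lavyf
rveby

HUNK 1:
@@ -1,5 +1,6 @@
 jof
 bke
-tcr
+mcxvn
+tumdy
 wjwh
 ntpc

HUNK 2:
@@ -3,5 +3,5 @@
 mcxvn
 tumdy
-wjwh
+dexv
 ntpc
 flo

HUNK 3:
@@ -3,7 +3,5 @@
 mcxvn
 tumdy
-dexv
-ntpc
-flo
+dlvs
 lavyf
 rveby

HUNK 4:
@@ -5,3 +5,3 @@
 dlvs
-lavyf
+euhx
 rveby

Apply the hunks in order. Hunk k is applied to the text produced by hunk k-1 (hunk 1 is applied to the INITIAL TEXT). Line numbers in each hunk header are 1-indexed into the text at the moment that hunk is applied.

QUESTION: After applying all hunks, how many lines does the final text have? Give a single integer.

Answer: 7

Derivation:
Hunk 1: at line 1 remove [tcr] add [mcxvn,tumdy] -> 9 lines: jof bke mcxvn tumdy wjwh ntpc flo lavyf rveby
Hunk 2: at line 3 remove [wjwh] add [dexv] -> 9 lines: jof bke mcxvn tumdy dexv ntpc flo lavyf rveby
Hunk 3: at line 3 remove [dexv,ntpc,flo] add [dlvs] -> 7 lines: jof bke mcxvn tumdy dlvs lavyf rveby
Hunk 4: at line 5 remove [lavyf] add [euhx] -> 7 lines: jof bke mcxvn tumdy dlvs euhx rveby
Final line count: 7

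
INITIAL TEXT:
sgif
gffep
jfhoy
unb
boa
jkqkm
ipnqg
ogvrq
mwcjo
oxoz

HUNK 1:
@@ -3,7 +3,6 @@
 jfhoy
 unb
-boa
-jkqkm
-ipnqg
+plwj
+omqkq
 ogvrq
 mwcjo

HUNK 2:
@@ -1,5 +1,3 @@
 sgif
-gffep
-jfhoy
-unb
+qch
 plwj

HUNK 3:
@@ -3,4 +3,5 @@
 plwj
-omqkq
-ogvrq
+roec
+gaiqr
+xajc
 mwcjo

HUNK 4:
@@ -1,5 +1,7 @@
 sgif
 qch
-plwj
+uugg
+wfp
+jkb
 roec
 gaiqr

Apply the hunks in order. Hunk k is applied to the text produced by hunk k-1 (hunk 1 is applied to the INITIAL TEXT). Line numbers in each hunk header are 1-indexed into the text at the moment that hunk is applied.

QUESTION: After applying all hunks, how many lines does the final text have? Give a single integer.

Hunk 1: at line 3 remove [boa,jkqkm,ipnqg] add [plwj,omqkq] -> 9 lines: sgif gffep jfhoy unb plwj omqkq ogvrq mwcjo oxoz
Hunk 2: at line 1 remove [gffep,jfhoy,unb] add [qch] -> 7 lines: sgif qch plwj omqkq ogvrq mwcjo oxoz
Hunk 3: at line 3 remove [omqkq,ogvrq] add [roec,gaiqr,xajc] -> 8 lines: sgif qch plwj roec gaiqr xajc mwcjo oxoz
Hunk 4: at line 1 remove [plwj] add [uugg,wfp,jkb] -> 10 lines: sgif qch uugg wfp jkb roec gaiqr xajc mwcjo oxoz
Final line count: 10

Answer: 10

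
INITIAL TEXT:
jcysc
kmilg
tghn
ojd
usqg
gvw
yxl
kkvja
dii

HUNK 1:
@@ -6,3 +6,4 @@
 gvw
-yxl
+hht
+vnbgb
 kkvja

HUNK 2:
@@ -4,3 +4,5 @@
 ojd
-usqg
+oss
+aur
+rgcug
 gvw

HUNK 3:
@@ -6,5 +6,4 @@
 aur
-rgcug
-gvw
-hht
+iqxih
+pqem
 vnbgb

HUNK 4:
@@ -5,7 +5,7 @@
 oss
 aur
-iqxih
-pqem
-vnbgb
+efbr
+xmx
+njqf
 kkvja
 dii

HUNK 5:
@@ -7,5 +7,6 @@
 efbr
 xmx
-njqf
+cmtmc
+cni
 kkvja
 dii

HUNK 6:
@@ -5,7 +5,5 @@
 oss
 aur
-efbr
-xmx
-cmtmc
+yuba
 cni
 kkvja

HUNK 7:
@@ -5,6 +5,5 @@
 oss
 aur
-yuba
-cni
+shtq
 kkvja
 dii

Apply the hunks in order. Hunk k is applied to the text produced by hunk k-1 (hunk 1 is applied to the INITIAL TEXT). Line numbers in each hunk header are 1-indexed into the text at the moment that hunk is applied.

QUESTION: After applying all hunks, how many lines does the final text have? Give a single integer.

Hunk 1: at line 6 remove [yxl] add [hht,vnbgb] -> 10 lines: jcysc kmilg tghn ojd usqg gvw hht vnbgb kkvja dii
Hunk 2: at line 4 remove [usqg] add [oss,aur,rgcug] -> 12 lines: jcysc kmilg tghn ojd oss aur rgcug gvw hht vnbgb kkvja dii
Hunk 3: at line 6 remove [rgcug,gvw,hht] add [iqxih,pqem] -> 11 lines: jcysc kmilg tghn ojd oss aur iqxih pqem vnbgb kkvja dii
Hunk 4: at line 5 remove [iqxih,pqem,vnbgb] add [efbr,xmx,njqf] -> 11 lines: jcysc kmilg tghn ojd oss aur efbr xmx njqf kkvja dii
Hunk 5: at line 7 remove [njqf] add [cmtmc,cni] -> 12 lines: jcysc kmilg tghn ojd oss aur efbr xmx cmtmc cni kkvja dii
Hunk 6: at line 5 remove [efbr,xmx,cmtmc] add [yuba] -> 10 lines: jcysc kmilg tghn ojd oss aur yuba cni kkvja dii
Hunk 7: at line 5 remove [yuba,cni] add [shtq] -> 9 lines: jcysc kmilg tghn ojd oss aur shtq kkvja dii
Final line count: 9

Answer: 9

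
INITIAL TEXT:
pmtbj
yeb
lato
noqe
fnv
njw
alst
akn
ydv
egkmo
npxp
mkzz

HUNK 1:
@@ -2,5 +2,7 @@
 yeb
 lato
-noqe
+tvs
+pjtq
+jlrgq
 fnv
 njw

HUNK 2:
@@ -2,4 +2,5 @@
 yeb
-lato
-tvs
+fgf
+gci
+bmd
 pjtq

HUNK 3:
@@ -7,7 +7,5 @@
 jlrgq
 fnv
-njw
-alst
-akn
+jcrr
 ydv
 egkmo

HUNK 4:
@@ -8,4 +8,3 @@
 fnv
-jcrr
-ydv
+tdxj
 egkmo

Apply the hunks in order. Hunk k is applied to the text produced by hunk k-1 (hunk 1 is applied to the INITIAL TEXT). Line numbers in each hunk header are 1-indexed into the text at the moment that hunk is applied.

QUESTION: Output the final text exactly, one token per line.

Answer: pmtbj
yeb
fgf
gci
bmd
pjtq
jlrgq
fnv
tdxj
egkmo
npxp
mkzz

Derivation:
Hunk 1: at line 2 remove [noqe] add [tvs,pjtq,jlrgq] -> 14 lines: pmtbj yeb lato tvs pjtq jlrgq fnv njw alst akn ydv egkmo npxp mkzz
Hunk 2: at line 2 remove [lato,tvs] add [fgf,gci,bmd] -> 15 lines: pmtbj yeb fgf gci bmd pjtq jlrgq fnv njw alst akn ydv egkmo npxp mkzz
Hunk 3: at line 7 remove [njw,alst,akn] add [jcrr] -> 13 lines: pmtbj yeb fgf gci bmd pjtq jlrgq fnv jcrr ydv egkmo npxp mkzz
Hunk 4: at line 8 remove [jcrr,ydv] add [tdxj] -> 12 lines: pmtbj yeb fgf gci bmd pjtq jlrgq fnv tdxj egkmo npxp mkzz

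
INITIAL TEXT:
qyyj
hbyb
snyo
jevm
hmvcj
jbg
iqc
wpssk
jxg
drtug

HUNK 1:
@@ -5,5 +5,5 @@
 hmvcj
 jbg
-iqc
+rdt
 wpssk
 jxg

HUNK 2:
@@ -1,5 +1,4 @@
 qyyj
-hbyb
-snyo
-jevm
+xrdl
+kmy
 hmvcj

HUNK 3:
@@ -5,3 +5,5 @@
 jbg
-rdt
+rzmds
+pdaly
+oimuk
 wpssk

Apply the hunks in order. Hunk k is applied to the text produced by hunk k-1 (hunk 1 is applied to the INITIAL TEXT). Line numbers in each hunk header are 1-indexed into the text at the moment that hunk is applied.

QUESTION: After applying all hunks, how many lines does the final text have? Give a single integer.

Hunk 1: at line 5 remove [iqc] add [rdt] -> 10 lines: qyyj hbyb snyo jevm hmvcj jbg rdt wpssk jxg drtug
Hunk 2: at line 1 remove [hbyb,snyo,jevm] add [xrdl,kmy] -> 9 lines: qyyj xrdl kmy hmvcj jbg rdt wpssk jxg drtug
Hunk 3: at line 5 remove [rdt] add [rzmds,pdaly,oimuk] -> 11 lines: qyyj xrdl kmy hmvcj jbg rzmds pdaly oimuk wpssk jxg drtug
Final line count: 11

Answer: 11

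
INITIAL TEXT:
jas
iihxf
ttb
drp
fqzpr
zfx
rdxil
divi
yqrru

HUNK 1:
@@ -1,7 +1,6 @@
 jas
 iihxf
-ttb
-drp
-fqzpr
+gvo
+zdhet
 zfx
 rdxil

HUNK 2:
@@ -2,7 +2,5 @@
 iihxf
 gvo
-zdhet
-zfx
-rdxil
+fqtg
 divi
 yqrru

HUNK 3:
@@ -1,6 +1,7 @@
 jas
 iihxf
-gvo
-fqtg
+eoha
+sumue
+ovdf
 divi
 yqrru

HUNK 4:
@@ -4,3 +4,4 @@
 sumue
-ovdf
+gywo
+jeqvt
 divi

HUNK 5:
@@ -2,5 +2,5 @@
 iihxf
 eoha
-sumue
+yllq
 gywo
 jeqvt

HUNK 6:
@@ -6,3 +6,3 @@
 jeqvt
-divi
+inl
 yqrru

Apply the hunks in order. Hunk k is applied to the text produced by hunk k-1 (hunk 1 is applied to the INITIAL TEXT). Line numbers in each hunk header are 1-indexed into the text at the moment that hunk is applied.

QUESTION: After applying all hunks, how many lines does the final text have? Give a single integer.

Hunk 1: at line 1 remove [ttb,drp,fqzpr] add [gvo,zdhet] -> 8 lines: jas iihxf gvo zdhet zfx rdxil divi yqrru
Hunk 2: at line 2 remove [zdhet,zfx,rdxil] add [fqtg] -> 6 lines: jas iihxf gvo fqtg divi yqrru
Hunk 3: at line 1 remove [gvo,fqtg] add [eoha,sumue,ovdf] -> 7 lines: jas iihxf eoha sumue ovdf divi yqrru
Hunk 4: at line 4 remove [ovdf] add [gywo,jeqvt] -> 8 lines: jas iihxf eoha sumue gywo jeqvt divi yqrru
Hunk 5: at line 2 remove [sumue] add [yllq] -> 8 lines: jas iihxf eoha yllq gywo jeqvt divi yqrru
Hunk 6: at line 6 remove [divi] add [inl] -> 8 lines: jas iihxf eoha yllq gywo jeqvt inl yqrru
Final line count: 8

Answer: 8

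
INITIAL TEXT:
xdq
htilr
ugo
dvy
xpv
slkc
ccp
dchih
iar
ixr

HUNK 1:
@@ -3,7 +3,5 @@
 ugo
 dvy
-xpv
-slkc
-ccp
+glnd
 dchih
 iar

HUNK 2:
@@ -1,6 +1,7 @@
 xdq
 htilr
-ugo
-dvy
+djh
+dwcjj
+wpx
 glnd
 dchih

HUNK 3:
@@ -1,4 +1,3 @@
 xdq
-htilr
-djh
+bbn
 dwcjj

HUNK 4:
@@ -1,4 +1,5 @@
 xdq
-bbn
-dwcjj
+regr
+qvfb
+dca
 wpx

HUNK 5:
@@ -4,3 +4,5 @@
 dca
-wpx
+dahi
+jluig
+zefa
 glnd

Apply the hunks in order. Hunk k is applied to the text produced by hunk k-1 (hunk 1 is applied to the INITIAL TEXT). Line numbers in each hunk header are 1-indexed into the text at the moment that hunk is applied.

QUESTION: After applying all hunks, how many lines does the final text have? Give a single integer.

Answer: 11

Derivation:
Hunk 1: at line 3 remove [xpv,slkc,ccp] add [glnd] -> 8 lines: xdq htilr ugo dvy glnd dchih iar ixr
Hunk 2: at line 1 remove [ugo,dvy] add [djh,dwcjj,wpx] -> 9 lines: xdq htilr djh dwcjj wpx glnd dchih iar ixr
Hunk 3: at line 1 remove [htilr,djh] add [bbn] -> 8 lines: xdq bbn dwcjj wpx glnd dchih iar ixr
Hunk 4: at line 1 remove [bbn,dwcjj] add [regr,qvfb,dca] -> 9 lines: xdq regr qvfb dca wpx glnd dchih iar ixr
Hunk 5: at line 4 remove [wpx] add [dahi,jluig,zefa] -> 11 lines: xdq regr qvfb dca dahi jluig zefa glnd dchih iar ixr
Final line count: 11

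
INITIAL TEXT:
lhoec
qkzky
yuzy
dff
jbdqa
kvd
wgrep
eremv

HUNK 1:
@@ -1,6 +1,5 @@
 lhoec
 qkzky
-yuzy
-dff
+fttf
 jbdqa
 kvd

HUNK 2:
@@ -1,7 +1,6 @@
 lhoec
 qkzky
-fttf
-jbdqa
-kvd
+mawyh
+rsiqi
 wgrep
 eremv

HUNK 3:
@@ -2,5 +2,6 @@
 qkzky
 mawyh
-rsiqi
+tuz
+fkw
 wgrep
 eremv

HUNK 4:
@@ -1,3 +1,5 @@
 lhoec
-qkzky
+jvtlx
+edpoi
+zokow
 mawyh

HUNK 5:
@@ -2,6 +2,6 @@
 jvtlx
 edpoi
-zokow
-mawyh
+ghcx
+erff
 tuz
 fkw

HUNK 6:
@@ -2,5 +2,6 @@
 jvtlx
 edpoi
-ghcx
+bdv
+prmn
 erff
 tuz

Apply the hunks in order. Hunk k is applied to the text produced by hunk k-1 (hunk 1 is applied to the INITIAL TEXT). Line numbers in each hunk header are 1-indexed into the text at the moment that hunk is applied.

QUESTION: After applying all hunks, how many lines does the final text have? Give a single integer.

Answer: 10

Derivation:
Hunk 1: at line 1 remove [yuzy,dff] add [fttf] -> 7 lines: lhoec qkzky fttf jbdqa kvd wgrep eremv
Hunk 2: at line 1 remove [fttf,jbdqa,kvd] add [mawyh,rsiqi] -> 6 lines: lhoec qkzky mawyh rsiqi wgrep eremv
Hunk 3: at line 2 remove [rsiqi] add [tuz,fkw] -> 7 lines: lhoec qkzky mawyh tuz fkw wgrep eremv
Hunk 4: at line 1 remove [qkzky] add [jvtlx,edpoi,zokow] -> 9 lines: lhoec jvtlx edpoi zokow mawyh tuz fkw wgrep eremv
Hunk 5: at line 2 remove [zokow,mawyh] add [ghcx,erff] -> 9 lines: lhoec jvtlx edpoi ghcx erff tuz fkw wgrep eremv
Hunk 6: at line 2 remove [ghcx] add [bdv,prmn] -> 10 lines: lhoec jvtlx edpoi bdv prmn erff tuz fkw wgrep eremv
Final line count: 10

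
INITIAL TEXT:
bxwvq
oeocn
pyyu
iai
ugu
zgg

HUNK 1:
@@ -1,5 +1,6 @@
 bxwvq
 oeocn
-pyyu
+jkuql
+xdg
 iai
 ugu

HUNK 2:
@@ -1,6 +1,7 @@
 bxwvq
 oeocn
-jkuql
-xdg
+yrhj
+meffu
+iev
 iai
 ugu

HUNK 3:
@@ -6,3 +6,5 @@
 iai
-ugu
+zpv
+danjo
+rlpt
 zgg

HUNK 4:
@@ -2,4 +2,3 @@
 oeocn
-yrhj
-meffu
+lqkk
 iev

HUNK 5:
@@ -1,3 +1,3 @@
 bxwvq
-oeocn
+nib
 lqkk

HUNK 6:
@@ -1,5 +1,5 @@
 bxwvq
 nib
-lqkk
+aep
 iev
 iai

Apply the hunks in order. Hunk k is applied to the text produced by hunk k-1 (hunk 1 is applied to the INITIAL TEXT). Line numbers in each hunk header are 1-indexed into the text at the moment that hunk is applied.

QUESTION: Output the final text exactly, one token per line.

Answer: bxwvq
nib
aep
iev
iai
zpv
danjo
rlpt
zgg

Derivation:
Hunk 1: at line 1 remove [pyyu] add [jkuql,xdg] -> 7 lines: bxwvq oeocn jkuql xdg iai ugu zgg
Hunk 2: at line 1 remove [jkuql,xdg] add [yrhj,meffu,iev] -> 8 lines: bxwvq oeocn yrhj meffu iev iai ugu zgg
Hunk 3: at line 6 remove [ugu] add [zpv,danjo,rlpt] -> 10 lines: bxwvq oeocn yrhj meffu iev iai zpv danjo rlpt zgg
Hunk 4: at line 2 remove [yrhj,meffu] add [lqkk] -> 9 lines: bxwvq oeocn lqkk iev iai zpv danjo rlpt zgg
Hunk 5: at line 1 remove [oeocn] add [nib] -> 9 lines: bxwvq nib lqkk iev iai zpv danjo rlpt zgg
Hunk 6: at line 1 remove [lqkk] add [aep] -> 9 lines: bxwvq nib aep iev iai zpv danjo rlpt zgg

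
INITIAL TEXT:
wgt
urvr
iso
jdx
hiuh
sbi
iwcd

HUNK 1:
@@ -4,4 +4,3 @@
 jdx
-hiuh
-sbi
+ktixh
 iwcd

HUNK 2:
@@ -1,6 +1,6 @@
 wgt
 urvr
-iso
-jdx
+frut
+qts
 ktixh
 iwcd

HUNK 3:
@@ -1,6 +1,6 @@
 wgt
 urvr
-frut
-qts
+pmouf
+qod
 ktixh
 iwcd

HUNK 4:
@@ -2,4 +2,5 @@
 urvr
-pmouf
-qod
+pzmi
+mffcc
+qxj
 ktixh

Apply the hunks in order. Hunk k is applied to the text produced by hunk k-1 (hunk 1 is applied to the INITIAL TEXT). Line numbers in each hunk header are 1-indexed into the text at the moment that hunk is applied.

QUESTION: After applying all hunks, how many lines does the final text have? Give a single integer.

Answer: 7

Derivation:
Hunk 1: at line 4 remove [hiuh,sbi] add [ktixh] -> 6 lines: wgt urvr iso jdx ktixh iwcd
Hunk 2: at line 1 remove [iso,jdx] add [frut,qts] -> 6 lines: wgt urvr frut qts ktixh iwcd
Hunk 3: at line 1 remove [frut,qts] add [pmouf,qod] -> 6 lines: wgt urvr pmouf qod ktixh iwcd
Hunk 4: at line 2 remove [pmouf,qod] add [pzmi,mffcc,qxj] -> 7 lines: wgt urvr pzmi mffcc qxj ktixh iwcd
Final line count: 7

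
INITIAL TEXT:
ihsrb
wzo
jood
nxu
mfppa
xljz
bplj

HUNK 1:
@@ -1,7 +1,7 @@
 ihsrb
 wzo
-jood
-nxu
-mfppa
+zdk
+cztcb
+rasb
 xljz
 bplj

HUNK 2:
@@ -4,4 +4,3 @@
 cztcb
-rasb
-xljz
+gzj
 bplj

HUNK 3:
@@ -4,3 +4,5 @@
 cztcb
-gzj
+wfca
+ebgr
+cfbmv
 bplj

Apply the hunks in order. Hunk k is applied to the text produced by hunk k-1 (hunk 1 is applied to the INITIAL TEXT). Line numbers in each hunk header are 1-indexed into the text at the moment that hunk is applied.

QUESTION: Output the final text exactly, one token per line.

Hunk 1: at line 1 remove [jood,nxu,mfppa] add [zdk,cztcb,rasb] -> 7 lines: ihsrb wzo zdk cztcb rasb xljz bplj
Hunk 2: at line 4 remove [rasb,xljz] add [gzj] -> 6 lines: ihsrb wzo zdk cztcb gzj bplj
Hunk 3: at line 4 remove [gzj] add [wfca,ebgr,cfbmv] -> 8 lines: ihsrb wzo zdk cztcb wfca ebgr cfbmv bplj

Answer: ihsrb
wzo
zdk
cztcb
wfca
ebgr
cfbmv
bplj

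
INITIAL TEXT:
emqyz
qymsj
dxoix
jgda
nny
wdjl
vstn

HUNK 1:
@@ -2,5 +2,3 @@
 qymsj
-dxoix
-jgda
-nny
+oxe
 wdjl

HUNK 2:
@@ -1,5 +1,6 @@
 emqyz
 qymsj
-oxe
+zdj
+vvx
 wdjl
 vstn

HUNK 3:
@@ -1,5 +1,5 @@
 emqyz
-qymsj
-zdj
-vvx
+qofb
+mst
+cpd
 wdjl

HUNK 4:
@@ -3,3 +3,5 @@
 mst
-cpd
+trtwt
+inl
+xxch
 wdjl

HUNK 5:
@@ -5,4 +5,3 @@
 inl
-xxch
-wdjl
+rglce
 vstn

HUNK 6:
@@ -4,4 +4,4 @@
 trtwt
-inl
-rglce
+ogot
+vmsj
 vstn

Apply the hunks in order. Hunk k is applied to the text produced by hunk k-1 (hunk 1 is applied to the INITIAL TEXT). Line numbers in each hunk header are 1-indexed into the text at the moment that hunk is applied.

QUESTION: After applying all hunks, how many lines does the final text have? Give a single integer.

Answer: 7

Derivation:
Hunk 1: at line 2 remove [dxoix,jgda,nny] add [oxe] -> 5 lines: emqyz qymsj oxe wdjl vstn
Hunk 2: at line 1 remove [oxe] add [zdj,vvx] -> 6 lines: emqyz qymsj zdj vvx wdjl vstn
Hunk 3: at line 1 remove [qymsj,zdj,vvx] add [qofb,mst,cpd] -> 6 lines: emqyz qofb mst cpd wdjl vstn
Hunk 4: at line 3 remove [cpd] add [trtwt,inl,xxch] -> 8 lines: emqyz qofb mst trtwt inl xxch wdjl vstn
Hunk 5: at line 5 remove [xxch,wdjl] add [rglce] -> 7 lines: emqyz qofb mst trtwt inl rglce vstn
Hunk 6: at line 4 remove [inl,rglce] add [ogot,vmsj] -> 7 lines: emqyz qofb mst trtwt ogot vmsj vstn
Final line count: 7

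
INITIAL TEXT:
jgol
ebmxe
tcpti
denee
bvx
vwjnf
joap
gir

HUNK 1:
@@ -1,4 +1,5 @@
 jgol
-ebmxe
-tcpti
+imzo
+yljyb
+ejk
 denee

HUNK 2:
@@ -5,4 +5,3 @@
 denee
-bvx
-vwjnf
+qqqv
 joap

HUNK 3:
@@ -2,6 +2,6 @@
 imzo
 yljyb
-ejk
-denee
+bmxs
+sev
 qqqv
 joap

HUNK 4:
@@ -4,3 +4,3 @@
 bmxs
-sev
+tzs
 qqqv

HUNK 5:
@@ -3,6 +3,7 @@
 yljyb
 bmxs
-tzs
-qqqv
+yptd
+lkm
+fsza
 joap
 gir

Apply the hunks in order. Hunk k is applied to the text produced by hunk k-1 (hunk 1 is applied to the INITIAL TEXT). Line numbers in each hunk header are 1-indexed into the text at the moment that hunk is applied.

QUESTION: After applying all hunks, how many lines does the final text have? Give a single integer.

Hunk 1: at line 1 remove [ebmxe,tcpti] add [imzo,yljyb,ejk] -> 9 lines: jgol imzo yljyb ejk denee bvx vwjnf joap gir
Hunk 2: at line 5 remove [bvx,vwjnf] add [qqqv] -> 8 lines: jgol imzo yljyb ejk denee qqqv joap gir
Hunk 3: at line 2 remove [ejk,denee] add [bmxs,sev] -> 8 lines: jgol imzo yljyb bmxs sev qqqv joap gir
Hunk 4: at line 4 remove [sev] add [tzs] -> 8 lines: jgol imzo yljyb bmxs tzs qqqv joap gir
Hunk 5: at line 3 remove [tzs,qqqv] add [yptd,lkm,fsza] -> 9 lines: jgol imzo yljyb bmxs yptd lkm fsza joap gir
Final line count: 9

Answer: 9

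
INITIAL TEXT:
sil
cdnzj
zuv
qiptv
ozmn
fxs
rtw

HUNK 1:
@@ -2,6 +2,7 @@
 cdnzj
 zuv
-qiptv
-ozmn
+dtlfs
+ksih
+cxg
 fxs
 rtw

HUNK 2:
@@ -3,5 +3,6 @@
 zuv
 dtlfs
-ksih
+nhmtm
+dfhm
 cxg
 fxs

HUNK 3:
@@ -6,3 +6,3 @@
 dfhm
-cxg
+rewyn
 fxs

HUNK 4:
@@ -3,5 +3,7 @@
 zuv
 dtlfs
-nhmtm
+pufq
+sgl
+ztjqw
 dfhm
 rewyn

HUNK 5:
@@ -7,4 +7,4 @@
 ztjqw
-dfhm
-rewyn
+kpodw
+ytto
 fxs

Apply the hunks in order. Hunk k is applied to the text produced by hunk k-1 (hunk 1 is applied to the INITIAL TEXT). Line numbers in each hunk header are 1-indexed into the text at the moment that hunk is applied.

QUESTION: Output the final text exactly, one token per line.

Hunk 1: at line 2 remove [qiptv,ozmn] add [dtlfs,ksih,cxg] -> 8 lines: sil cdnzj zuv dtlfs ksih cxg fxs rtw
Hunk 2: at line 3 remove [ksih] add [nhmtm,dfhm] -> 9 lines: sil cdnzj zuv dtlfs nhmtm dfhm cxg fxs rtw
Hunk 3: at line 6 remove [cxg] add [rewyn] -> 9 lines: sil cdnzj zuv dtlfs nhmtm dfhm rewyn fxs rtw
Hunk 4: at line 3 remove [nhmtm] add [pufq,sgl,ztjqw] -> 11 lines: sil cdnzj zuv dtlfs pufq sgl ztjqw dfhm rewyn fxs rtw
Hunk 5: at line 7 remove [dfhm,rewyn] add [kpodw,ytto] -> 11 lines: sil cdnzj zuv dtlfs pufq sgl ztjqw kpodw ytto fxs rtw

Answer: sil
cdnzj
zuv
dtlfs
pufq
sgl
ztjqw
kpodw
ytto
fxs
rtw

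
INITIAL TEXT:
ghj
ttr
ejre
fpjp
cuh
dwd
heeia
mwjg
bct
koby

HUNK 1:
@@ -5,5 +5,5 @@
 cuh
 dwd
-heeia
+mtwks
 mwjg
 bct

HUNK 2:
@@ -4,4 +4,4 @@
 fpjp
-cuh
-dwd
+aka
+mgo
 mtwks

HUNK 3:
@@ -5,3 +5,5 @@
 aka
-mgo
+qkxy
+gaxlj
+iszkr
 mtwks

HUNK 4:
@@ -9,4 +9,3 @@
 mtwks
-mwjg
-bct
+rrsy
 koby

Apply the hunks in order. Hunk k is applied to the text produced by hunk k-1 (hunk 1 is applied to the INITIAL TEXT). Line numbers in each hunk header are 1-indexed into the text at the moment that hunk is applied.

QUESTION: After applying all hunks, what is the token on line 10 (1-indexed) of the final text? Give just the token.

Answer: rrsy

Derivation:
Hunk 1: at line 5 remove [heeia] add [mtwks] -> 10 lines: ghj ttr ejre fpjp cuh dwd mtwks mwjg bct koby
Hunk 2: at line 4 remove [cuh,dwd] add [aka,mgo] -> 10 lines: ghj ttr ejre fpjp aka mgo mtwks mwjg bct koby
Hunk 3: at line 5 remove [mgo] add [qkxy,gaxlj,iszkr] -> 12 lines: ghj ttr ejre fpjp aka qkxy gaxlj iszkr mtwks mwjg bct koby
Hunk 4: at line 9 remove [mwjg,bct] add [rrsy] -> 11 lines: ghj ttr ejre fpjp aka qkxy gaxlj iszkr mtwks rrsy koby
Final line 10: rrsy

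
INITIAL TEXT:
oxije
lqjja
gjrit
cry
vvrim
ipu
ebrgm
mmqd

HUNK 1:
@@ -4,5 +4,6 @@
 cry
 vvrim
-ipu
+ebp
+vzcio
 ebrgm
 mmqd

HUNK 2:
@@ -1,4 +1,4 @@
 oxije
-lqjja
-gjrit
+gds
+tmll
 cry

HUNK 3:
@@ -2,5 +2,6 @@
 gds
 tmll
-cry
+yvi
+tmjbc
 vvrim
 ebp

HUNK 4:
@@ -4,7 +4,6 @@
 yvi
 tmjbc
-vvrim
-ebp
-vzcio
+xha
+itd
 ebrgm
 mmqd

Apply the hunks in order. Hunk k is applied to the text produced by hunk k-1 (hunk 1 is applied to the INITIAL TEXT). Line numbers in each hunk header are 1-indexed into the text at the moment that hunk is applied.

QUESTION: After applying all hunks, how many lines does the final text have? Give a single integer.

Answer: 9

Derivation:
Hunk 1: at line 4 remove [ipu] add [ebp,vzcio] -> 9 lines: oxije lqjja gjrit cry vvrim ebp vzcio ebrgm mmqd
Hunk 2: at line 1 remove [lqjja,gjrit] add [gds,tmll] -> 9 lines: oxije gds tmll cry vvrim ebp vzcio ebrgm mmqd
Hunk 3: at line 2 remove [cry] add [yvi,tmjbc] -> 10 lines: oxije gds tmll yvi tmjbc vvrim ebp vzcio ebrgm mmqd
Hunk 4: at line 4 remove [vvrim,ebp,vzcio] add [xha,itd] -> 9 lines: oxije gds tmll yvi tmjbc xha itd ebrgm mmqd
Final line count: 9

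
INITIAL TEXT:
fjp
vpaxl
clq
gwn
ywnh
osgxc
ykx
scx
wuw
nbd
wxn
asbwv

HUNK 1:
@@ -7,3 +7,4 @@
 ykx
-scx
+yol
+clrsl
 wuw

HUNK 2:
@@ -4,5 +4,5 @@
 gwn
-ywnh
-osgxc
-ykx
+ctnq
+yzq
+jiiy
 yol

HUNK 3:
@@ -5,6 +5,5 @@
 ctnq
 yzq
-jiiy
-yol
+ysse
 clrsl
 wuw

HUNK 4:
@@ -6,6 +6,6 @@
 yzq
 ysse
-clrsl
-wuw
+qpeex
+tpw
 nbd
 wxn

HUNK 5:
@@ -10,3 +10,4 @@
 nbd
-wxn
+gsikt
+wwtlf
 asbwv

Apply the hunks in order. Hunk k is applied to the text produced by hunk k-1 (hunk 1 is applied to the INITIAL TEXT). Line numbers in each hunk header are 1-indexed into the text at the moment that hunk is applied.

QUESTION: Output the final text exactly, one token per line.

Hunk 1: at line 7 remove [scx] add [yol,clrsl] -> 13 lines: fjp vpaxl clq gwn ywnh osgxc ykx yol clrsl wuw nbd wxn asbwv
Hunk 2: at line 4 remove [ywnh,osgxc,ykx] add [ctnq,yzq,jiiy] -> 13 lines: fjp vpaxl clq gwn ctnq yzq jiiy yol clrsl wuw nbd wxn asbwv
Hunk 3: at line 5 remove [jiiy,yol] add [ysse] -> 12 lines: fjp vpaxl clq gwn ctnq yzq ysse clrsl wuw nbd wxn asbwv
Hunk 4: at line 6 remove [clrsl,wuw] add [qpeex,tpw] -> 12 lines: fjp vpaxl clq gwn ctnq yzq ysse qpeex tpw nbd wxn asbwv
Hunk 5: at line 10 remove [wxn] add [gsikt,wwtlf] -> 13 lines: fjp vpaxl clq gwn ctnq yzq ysse qpeex tpw nbd gsikt wwtlf asbwv

Answer: fjp
vpaxl
clq
gwn
ctnq
yzq
ysse
qpeex
tpw
nbd
gsikt
wwtlf
asbwv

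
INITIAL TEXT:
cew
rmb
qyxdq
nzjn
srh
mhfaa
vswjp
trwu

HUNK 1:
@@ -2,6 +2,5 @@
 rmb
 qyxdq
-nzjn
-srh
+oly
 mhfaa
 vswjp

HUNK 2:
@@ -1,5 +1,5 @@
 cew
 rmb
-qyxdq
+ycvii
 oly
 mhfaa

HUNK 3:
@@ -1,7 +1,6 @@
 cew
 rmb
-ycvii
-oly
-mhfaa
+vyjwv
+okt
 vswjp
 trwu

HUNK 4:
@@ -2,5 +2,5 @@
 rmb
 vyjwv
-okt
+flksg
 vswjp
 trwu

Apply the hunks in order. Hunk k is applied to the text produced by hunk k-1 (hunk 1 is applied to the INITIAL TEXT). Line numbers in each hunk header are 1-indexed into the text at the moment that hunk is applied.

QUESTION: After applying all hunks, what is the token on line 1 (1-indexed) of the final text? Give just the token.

Hunk 1: at line 2 remove [nzjn,srh] add [oly] -> 7 lines: cew rmb qyxdq oly mhfaa vswjp trwu
Hunk 2: at line 1 remove [qyxdq] add [ycvii] -> 7 lines: cew rmb ycvii oly mhfaa vswjp trwu
Hunk 3: at line 1 remove [ycvii,oly,mhfaa] add [vyjwv,okt] -> 6 lines: cew rmb vyjwv okt vswjp trwu
Hunk 4: at line 2 remove [okt] add [flksg] -> 6 lines: cew rmb vyjwv flksg vswjp trwu
Final line 1: cew

Answer: cew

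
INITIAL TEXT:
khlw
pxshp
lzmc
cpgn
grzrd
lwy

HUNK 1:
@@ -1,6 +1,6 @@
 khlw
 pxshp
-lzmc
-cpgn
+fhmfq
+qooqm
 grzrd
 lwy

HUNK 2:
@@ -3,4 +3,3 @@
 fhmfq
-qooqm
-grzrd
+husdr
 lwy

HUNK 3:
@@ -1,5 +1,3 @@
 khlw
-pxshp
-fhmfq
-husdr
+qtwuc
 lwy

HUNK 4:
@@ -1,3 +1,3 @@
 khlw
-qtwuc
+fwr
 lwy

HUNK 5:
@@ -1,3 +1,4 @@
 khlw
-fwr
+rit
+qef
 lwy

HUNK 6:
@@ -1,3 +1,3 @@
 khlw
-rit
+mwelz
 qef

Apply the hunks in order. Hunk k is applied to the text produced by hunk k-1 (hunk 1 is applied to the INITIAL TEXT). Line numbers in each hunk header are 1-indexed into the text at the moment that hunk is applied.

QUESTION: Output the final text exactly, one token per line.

Hunk 1: at line 1 remove [lzmc,cpgn] add [fhmfq,qooqm] -> 6 lines: khlw pxshp fhmfq qooqm grzrd lwy
Hunk 2: at line 3 remove [qooqm,grzrd] add [husdr] -> 5 lines: khlw pxshp fhmfq husdr lwy
Hunk 3: at line 1 remove [pxshp,fhmfq,husdr] add [qtwuc] -> 3 lines: khlw qtwuc lwy
Hunk 4: at line 1 remove [qtwuc] add [fwr] -> 3 lines: khlw fwr lwy
Hunk 5: at line 1 remove [fwr] add [rit,qef] -> 4 lines: khlw rit qef lwy
Hunk 6: at line 1 remove [rit] add [mwelz] -> 4 lines: khlw mwelz qef lwy

Answer: khlw
mwelz
qef
lwy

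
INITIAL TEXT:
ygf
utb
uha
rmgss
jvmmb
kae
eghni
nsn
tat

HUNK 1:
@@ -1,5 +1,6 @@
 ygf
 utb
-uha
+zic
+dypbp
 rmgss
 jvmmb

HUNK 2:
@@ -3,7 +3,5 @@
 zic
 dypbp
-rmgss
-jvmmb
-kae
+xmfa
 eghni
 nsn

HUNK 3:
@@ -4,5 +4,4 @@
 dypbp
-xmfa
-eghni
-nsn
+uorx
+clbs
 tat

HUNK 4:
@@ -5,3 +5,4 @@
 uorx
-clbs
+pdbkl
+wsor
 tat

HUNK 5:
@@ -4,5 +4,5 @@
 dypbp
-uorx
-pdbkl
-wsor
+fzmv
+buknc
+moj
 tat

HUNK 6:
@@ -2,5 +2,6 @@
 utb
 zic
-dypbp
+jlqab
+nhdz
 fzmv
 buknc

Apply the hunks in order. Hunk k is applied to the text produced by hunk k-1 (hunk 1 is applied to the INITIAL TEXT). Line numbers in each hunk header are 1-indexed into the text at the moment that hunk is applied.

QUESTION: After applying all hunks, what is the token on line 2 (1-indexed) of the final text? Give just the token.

Answer: utb

Derivation:
Hunk 1: at line 1 remove [uha] add [zic,dypbp] -> 10 lines: ygf utb zic dypbp rmgss jvmmb kae eghni nsn tat
Hunk 2: at line 3 remove [rmgss,jvmmb,kae] add [xmfa] -> 8 lines: ygf utb zic dypbp xmfa eghni nsn tat
Hunk 3: at line 4 remove [xmfa,eghni,nsn] add [uorx,clbs] -> 7 lines: ygf utb zic dypbp uorx clbs tat
Hunk 4: at line 5 remove [clbs] add [pdbkl,wsor] -> 8 lines: ygf utb zic dypbp uorx pdbkl wsor tat
Hunk 5: at line 4 remove [uorx,pdbkl,wsor] add [fzmv,buknc,moj] -> 8 lines: ygf utb zic dypbp fzmv buknc moj tat
Hunk 6: at line 2 remove [dypbp] add [jlqab,nhdz] -> 9 lines: ygf utb zic jlqab nhdz fzmv buknc moj tat
Final line 2: utb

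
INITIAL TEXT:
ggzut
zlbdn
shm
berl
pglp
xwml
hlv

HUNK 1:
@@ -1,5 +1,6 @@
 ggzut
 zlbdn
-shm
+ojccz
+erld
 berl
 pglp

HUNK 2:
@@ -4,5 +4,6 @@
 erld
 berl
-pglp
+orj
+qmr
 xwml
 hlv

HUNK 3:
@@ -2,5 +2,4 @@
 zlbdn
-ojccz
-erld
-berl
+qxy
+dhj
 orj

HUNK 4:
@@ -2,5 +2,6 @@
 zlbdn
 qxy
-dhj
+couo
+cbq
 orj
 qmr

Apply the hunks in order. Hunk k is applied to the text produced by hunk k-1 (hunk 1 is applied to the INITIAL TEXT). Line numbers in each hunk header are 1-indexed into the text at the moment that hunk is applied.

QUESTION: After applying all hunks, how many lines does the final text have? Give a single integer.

Hunk 1: at line 1 remove [shm] add [ojccz,erld] -> 8 lines: ggzut zlbdn ojccz erld berl pglp xwml hlv
Hunk 2: at line 4 remove [pglp] add [orj,qmr] -> 9 lines: ggzut zlbdn ojccz erld berl orj qmr xwml hlv
Hunk 3: at line 2 remove [ojccz,erld,berl] add [qxy,dhj] -> 8 lines: ggzut zlbdn qxy dhj orj qmr xwml hlv
Hunk 4: at line 2 remove [dhj] add [couo,cbq] -> 9 lines: ggzut zlbdn qxy couo cbq orj qmr xwml hlv
Final line count: 9

Answer: 9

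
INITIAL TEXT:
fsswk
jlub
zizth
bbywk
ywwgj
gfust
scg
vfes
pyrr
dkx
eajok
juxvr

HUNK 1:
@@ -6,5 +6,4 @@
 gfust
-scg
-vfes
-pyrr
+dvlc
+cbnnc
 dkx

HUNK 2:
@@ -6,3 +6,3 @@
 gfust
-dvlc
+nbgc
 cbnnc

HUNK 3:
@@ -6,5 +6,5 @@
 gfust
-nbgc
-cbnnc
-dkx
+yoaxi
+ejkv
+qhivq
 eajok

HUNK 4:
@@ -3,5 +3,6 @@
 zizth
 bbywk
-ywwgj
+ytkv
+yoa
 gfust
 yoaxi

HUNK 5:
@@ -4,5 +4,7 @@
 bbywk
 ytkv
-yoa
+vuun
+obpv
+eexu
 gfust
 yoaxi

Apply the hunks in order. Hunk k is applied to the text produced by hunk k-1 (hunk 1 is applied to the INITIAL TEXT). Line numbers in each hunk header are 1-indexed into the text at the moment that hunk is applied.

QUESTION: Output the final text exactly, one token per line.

Answer: fsswk
jlub
zizth
bbywk
ytkv
vuun
obpv
eexu
gfust
yoaxi
ejkv
qhivq
eajok
juxvr

Derivation:
Hunk 1: at line 6 remove [scg,vfes,pyrr] add [dvlc,cbnnc] -> 11 lines: fsswk jlub zizth bbywk ywwgj gfust dvlc cbnnc dkx eajok juxvr
Hunk 2: at line 6 remove [dvlc] add [nbgc] -> 11 lines: fsswk jlub zizth bbywk ywwgj gfust nbgc cbnnc dkx eajok juxvr
Hunk 3: at line 6 remove [nbgc,cbnnc,dkx] add [yoaxi,ejkv,qhivq] -> 11 lines: fsswk jlub zizth bbywk ywwgj gfust yoaxi ejkv qhivq eajok juxvr
Hunk 4: at line 3 remove [ywwgj] add [ytkv,yoa] -> 12 lines: fsswk jlub zizth bbywk ytkv yoa gfust yoaxi ejkv qhivq eajok juxvr
Hunk 5: at line 4 remove [yoa] add [vuun,obpv,eexu] -> 14 lines: fsswk jlub zizth bbywk ytkv vuun obpv eexu gfust yoaxi ejkv qhivq eajok juxvr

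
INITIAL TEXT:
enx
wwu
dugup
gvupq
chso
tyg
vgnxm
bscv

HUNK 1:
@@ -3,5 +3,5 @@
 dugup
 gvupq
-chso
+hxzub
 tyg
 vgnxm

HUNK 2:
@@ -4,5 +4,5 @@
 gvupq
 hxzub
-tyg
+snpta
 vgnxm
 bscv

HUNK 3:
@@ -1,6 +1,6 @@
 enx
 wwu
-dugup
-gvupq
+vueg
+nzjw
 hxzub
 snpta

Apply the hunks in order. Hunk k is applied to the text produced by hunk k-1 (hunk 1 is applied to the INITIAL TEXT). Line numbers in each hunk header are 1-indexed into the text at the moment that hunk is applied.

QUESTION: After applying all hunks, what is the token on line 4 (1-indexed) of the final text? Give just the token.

Answer: nzjw

Derivation:
Hunk 1: at line 3 remove [chso] add [hxzub] -> 8 lines: enx wwu dugup gvupq hxzub tyg vgnxm bscv
Hunk 2: at line 4 remove [tyg] add [snpta] -> 8 lines: enx wwu dugup gvupq hxzub snpta vgnxm bscv
Hunk 3: at line 1 remove [dugup,gvupq] add [vueg,nzjw] -> 8 lines: enx wwu vueg nzjw hxzub snpta vgnxm bscv
Final line 4: nzjw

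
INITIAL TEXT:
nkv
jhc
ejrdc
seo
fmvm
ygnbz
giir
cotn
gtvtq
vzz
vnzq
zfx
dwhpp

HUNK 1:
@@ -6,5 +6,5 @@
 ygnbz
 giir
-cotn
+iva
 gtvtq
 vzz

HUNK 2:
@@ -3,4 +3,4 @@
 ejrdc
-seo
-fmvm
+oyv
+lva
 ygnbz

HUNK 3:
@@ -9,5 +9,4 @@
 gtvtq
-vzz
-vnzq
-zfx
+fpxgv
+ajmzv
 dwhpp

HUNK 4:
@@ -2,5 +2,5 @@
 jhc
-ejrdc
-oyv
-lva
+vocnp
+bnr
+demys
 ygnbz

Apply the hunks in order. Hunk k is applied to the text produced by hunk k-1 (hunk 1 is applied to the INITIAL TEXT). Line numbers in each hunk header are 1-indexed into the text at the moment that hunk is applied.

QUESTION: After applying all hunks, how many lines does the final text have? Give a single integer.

Answer: 12

Derivation:
Hunk 1: at line 6 remove [cotn] add [iva] -> 13 lines: nkv jhc ejrdc seo fmvm ygnbz giir iva gtvtq vzz vnzq zfx dwhpp
Hunk 2: at line 3 remove [seo,fmvm] add [oyv,lva] -> 13 lines: nkv jhc ejrdc oyv lva ygnbz giir iva gtvtq vzz vnzq zfx dwhpp
Hunk 3: at line 9 remove [vzz,vnzq,zfx] add [fpxgv,ajmzv] -> 12 lines: nkv jhc ejrdc oyv lva ygnbz giir iva gtvtq fpxgv ajmzv dwhpp
Hunk 4: at line 2 remove [ejrdc,oyv,lva] add [vocnp,bnr,demys] -> 12 lines: nkv jhc vocnp bnr demys ygnbz giir iva gtvtq fpxgv ajmzv dwhpp
Final line count: 12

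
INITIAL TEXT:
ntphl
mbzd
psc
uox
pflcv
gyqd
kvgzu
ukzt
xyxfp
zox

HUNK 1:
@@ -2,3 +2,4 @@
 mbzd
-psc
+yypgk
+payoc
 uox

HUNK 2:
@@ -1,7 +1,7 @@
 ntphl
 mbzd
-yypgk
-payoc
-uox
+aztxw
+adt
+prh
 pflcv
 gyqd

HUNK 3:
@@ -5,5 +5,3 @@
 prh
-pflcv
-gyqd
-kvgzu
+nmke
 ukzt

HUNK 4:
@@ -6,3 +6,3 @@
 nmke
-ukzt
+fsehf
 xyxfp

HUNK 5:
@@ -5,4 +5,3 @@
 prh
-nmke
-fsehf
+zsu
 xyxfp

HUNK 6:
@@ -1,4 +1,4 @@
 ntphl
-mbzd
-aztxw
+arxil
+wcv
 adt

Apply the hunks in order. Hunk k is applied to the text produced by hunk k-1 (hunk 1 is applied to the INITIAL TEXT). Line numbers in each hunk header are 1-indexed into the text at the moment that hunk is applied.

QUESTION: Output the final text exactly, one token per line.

Hunk 1: at line 2 remove [psc] add [yypgk,payoc] -> 11 lines: ntphl mbzd yypgk payoc uox pflcv gyqd kvgzu ukzt xyxfp zox
Hunk 2: at line 1 remove [yypgk,payoc,uox] add [aztxw,adt,prh] -> 11 lines: ntphl mbzd aztxw adt prh pflcv gyqd kvgzu ukzt xyxfp zox
Hunk 3: at line 5 remove [pflcv,gyqd,kvgzu] add [nmke] -> 9 lines: ntphl mbzd aztxw adt prh nmke ukzt xyxfp zox
Hunk 4: at line 6 remove [ukzt] add [fsehf] -> 9 lines: ntphl mbzd aztxw adt prh nmke fsehf xyxfp zox
Hunk 5: at line 5 remove [nmke,fsehf] add [zsu] -> 8 lines: ntphl mbzd aztxw adt prh zsu xyxfp zox
Hunk 6: at line 1 remove [mbzd,aztxw] add [arxil,wcv] -> 8 lines: ntphl arxil wcv adt prh zsu xyxfp zox

Answer: ntphl
arxil
wcv
adt
prh
zsu
xyxfp
zox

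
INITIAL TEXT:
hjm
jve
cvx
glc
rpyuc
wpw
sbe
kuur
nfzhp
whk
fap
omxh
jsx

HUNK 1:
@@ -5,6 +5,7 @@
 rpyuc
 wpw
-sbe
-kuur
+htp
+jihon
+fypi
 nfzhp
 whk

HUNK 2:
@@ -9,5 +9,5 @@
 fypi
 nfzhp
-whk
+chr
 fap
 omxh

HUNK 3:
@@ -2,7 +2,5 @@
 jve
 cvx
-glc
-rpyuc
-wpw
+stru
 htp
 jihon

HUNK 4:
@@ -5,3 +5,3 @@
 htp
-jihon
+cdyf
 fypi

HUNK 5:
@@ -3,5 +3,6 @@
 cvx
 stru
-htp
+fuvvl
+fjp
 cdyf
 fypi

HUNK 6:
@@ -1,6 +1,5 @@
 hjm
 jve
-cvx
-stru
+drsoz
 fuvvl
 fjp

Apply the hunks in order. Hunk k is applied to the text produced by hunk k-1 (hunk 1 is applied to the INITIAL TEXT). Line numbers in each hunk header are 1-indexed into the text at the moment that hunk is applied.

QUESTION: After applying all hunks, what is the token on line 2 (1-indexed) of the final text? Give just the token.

Answer: jve

Derivation:
Hunk 1: at line 5 remove [sbe,kuur] add [htp,jihon,fypi] -> 14 lines: hjm jve cvx glc rpyuc wpw htp jihon fypi nfzhp whk fap omxh jsx
Hunk 2: at line 9 remove [whk] add [chr] -> 14 lines: hjm jve cvx glc rpyuc wpw htp jihon fypi nfzhp chr fap omxh jsx
Hunk 3: at line 2 remove [glc,rpyuc,wpw] add [stru] -> 12 lines: hjm jve cvx stru htp jihon fypi nfzhp chr fap omxh jsx
Hunk 4: at line 5 remove [jihon] add [cdyf] -> 12 lines: hjm jve cvx stru htp cdyf fypi nfzhp chr fap omxh jsx
Hunk 5: at line 3 remove [htp] add [fuvvl,fjp] -> 13 lines: hjm jve cvx stru fuvvl fjp cdyf fypi nfzhp chr fap omxh jsx
Hunk 6: at line 1 remove [cvx,stru] add [drsoz] -> 12 lines: hjm jve drsoz fuvvl fjp cdyf fypi nfzhp chr fap omxh jsx
Final line 2: jve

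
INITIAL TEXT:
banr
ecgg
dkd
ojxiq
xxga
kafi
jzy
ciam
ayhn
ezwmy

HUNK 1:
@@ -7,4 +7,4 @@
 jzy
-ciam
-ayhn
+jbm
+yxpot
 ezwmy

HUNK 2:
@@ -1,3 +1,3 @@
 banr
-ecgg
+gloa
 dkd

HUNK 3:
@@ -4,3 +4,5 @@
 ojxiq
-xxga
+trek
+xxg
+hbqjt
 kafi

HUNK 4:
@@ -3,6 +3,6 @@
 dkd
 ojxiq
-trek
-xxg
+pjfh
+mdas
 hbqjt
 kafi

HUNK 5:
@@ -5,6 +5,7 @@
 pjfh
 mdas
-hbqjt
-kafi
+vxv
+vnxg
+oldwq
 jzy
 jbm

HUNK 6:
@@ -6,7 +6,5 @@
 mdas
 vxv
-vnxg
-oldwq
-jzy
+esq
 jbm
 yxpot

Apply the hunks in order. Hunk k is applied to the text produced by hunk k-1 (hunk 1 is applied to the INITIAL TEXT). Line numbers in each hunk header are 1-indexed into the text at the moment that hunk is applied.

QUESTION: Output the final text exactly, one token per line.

Hunk 1: at line 7 remove [ciam,ayhn] add [jbm,yxpot] -> 10 lines: banr ecgg dkd ojxiq xxga kafi jzy jbm yxpot ezwmy
Hunk 2: at line 1 remove [ecgg] add [gloa] -> 10 lines: banr gloa dkd ojxiq xxga kafi jzy jbm yxpot ezwmy
Hunk 3: at line 4 remove [xxga] add [trek,xxg,hbqjt] -> 12 lines: banr gloa dkd ojxiq trek xxg hbqjt kafi jzy jbm yxpot ezwmy
Hunk 4: at line 3 remove [trek,xxg] add [pjfh,mdas] -> 12 lines: banr gloa dkd ojxiq pjfh mdas hbqjt kafi jzy jbm yxpot ezwmy
Hunk 5: at line 5 remove [hbqjt,kafi] add [vxv,vnxg,oldwq] -> 13 lines: banr gloa dkd ojxiq pjfh mdas vxv vnxg oldwq jzy jbm yxpot ezwmy
Hunk 6: at line 6 remove [vnxg,oldwq,jzy] add [esq] -> 11 lines: banr gloa dkd ojxiq pjfh mdas vxv esq jbm yxpot ezwmy

Answer: banr
gloa
dkd
ojxiq
pjfh
mdas
vxv
esq
jbm
yxpot
ezwmy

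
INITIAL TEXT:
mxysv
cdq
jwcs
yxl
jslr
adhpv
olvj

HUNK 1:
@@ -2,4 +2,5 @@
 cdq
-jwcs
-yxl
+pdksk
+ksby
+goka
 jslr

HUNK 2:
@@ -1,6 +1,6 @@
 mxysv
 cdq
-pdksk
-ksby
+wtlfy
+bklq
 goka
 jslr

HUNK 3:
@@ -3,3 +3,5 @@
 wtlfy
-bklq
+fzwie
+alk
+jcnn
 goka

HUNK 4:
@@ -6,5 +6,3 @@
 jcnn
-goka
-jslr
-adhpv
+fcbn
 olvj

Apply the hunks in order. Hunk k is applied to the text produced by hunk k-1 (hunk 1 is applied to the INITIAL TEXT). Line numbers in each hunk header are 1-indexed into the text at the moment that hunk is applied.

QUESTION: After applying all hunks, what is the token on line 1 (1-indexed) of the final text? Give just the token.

Hunk 1: at line 2 remove [jwcs,yxl] add [pdksk,ksby,goka] -> 8 lines: mxysv cdq pdksk ksby goka jslr adhpv olvj
Hunk 2: at line 1 remove [pdksk,ksby] add [wtlfy,bklq] -> 8 lines: mxysv cdq wtlfy bklq goka jslr adhpv olvj
Hunk 3: at line 3 remove [bklq] add [fzwie,alk,jcnn] -> 10 lines: mxysv cdq wtlfy fzwie alk jcnn goka jslr adhpv olvj
Hunk 4: at line 6 remove [goka,jslr,adhpv] add [fcbn] -> 8 lines: mxysv cdq wtlfy fzwie alk jcnn fcbn olvj
Final line 1: mxysv

Answer: mxysv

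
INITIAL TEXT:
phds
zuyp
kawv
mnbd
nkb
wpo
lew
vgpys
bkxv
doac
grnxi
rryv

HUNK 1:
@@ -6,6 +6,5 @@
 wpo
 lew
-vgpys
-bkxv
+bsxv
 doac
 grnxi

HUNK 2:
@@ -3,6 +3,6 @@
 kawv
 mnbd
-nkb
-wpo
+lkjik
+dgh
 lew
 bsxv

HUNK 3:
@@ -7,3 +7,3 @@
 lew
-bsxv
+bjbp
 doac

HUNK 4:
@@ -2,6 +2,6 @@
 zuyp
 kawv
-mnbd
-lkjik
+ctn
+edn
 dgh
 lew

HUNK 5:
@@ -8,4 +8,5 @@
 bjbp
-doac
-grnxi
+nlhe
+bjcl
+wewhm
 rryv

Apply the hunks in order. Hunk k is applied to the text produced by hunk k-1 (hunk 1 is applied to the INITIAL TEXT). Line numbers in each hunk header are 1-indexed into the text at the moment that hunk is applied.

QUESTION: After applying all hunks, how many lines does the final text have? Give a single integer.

Hunk 1: at line 6 remove [vgpys,bkxv] add [bsxv] -> 11 lines: phds zuyp kawv mnbd nkb wpo lew bsxv doac grnxi rryv
Hunk 2: at line 3 remove [nkb,wpo] add [lkjik,dgh] -> 11 lines: phds zuyp kawv mnbd lkjik dgh lew bsxv doac grnxi rryv
Hunk 3: at line 7 remove [bsxv] add [bjbp] -> 11 lines: phds zuyp kawv mnbd lkjik dgh lew bjbp doac grnxi rryv
Hunk 4: at line 2 remove [mnbd,lkjik] add [ctn,edn] -> 11 lines: phds zuyp kawv ctn edn dgh lew bjbp doac grnxi rryv
Hunk 5: at line 8 remove [doac,grnxi] add [nlhe,bjcl,wewhm] -> 12 lines: phds zuyp kawv ctn edn dgh lew bjbp nlhe bjcl wewhm rryv
Final line count: 12

Answer: 12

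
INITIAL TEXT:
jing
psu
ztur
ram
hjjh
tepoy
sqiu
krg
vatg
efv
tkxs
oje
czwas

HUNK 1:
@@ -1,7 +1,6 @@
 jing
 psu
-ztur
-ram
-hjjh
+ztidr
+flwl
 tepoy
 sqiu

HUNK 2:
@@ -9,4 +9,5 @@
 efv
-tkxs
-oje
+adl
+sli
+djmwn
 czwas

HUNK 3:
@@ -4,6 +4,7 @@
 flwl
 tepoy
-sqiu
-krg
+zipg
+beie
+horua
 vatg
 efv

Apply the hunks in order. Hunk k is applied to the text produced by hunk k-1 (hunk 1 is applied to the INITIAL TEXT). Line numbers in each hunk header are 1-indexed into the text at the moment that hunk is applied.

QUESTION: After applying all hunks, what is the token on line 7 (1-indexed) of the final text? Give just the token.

Hunk 1: at line 1 remove [ztur,ram,hjjh] add [ztidr,flwl] -> 12 lines: jing psu ztidr flwl tepoy sqiu krg vatg efv tkxs oje czwas
Hunk 2: at line 9 remove [tkxs,oje] add [adl,sli,djmwn] -> 13 lines: jing psu ztidr flwl tepoy sqiu krg vatg efv adl sli djmwn czwas
Hunk 3: at line 4 remove [sqiu,krg] add [zipg,beie,horua] -> 14 lines: jing psu ztidr flwl tepoy zipg beie horua vatg efv adl sli djmwn czwas
Final line 7: beie

Answer: beie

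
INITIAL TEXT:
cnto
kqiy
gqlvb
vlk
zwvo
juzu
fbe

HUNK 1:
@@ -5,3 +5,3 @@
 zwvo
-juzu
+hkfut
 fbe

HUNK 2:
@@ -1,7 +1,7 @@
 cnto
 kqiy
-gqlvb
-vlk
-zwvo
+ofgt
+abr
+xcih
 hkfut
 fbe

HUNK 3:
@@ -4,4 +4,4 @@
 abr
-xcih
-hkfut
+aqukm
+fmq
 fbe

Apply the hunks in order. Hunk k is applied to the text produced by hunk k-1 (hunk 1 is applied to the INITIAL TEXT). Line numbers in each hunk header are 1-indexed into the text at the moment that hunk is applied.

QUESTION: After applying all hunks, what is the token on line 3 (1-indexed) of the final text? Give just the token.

Hunk 1: at line 5 remove [juzu] add [hkfut] -> 7 lines: cnto kqiy gqlvb vlk zwvo hkfut fbe
Hunk 2: at line 1 remove [gqlvb,vlk,zwvo] add [ofgt,abr,xcih] -> 7 lines: cnto kqiy ofgt abr xcih hkfut fbe
Hunk 3: at line 4 remove [xcih,hkfut] add [aqukm,fmq] -> 7 lines: cnto kqiy ofgt abr aqukm fmq fbe
Final line 3: ofgt

Answer: ofgt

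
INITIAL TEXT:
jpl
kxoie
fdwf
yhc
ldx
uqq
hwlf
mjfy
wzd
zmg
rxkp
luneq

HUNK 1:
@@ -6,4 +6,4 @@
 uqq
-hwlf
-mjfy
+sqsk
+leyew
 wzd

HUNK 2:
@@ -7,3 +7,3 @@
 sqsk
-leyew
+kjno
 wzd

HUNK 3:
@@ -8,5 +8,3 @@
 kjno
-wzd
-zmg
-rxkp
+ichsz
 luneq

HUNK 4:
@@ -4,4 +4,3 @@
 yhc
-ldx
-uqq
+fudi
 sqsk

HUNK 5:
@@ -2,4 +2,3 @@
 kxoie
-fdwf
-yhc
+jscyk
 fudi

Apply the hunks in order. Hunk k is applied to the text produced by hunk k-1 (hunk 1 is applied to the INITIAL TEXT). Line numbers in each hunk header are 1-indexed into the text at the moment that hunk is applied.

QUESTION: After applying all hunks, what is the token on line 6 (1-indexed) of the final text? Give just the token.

Answer: kjno

Derivation:
Hunk 1: at line 6 remove [hwlf,mjfy] add [sqsk,leyew] -> 12 lines: jpl kxoie fdwf yhc ldx uqq sqsk leyew wzd zmg rxkp luneq
Hunk 2: at line 7 remove [leyew] add [kjno] -> 12 lines: jpl kxoie fdwf yhc ldx uqq sqsk kjno wzd zmg rxkp luneq
Hunk 3: at line 8 remove [wzd,zmg,rxkp] add [ichsz] -> 10 lines: jpl kxoie fdwf yhc ldx uqq sqsk kjno ichsz luneq
Hunk 4: at line 4 remove [ldx,uqq] add [fudi] -> 9 lines: jpl kxoie fdwf yhc fudi sqsk kjno ichsz luneq
Hunk 5: at line 2 remove [fdwf,yhc] add [jscyk] -> 8 lines: jpl kxoie jscyk fudi sqsk kjno ichsz luneq
Final line 6: kjno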